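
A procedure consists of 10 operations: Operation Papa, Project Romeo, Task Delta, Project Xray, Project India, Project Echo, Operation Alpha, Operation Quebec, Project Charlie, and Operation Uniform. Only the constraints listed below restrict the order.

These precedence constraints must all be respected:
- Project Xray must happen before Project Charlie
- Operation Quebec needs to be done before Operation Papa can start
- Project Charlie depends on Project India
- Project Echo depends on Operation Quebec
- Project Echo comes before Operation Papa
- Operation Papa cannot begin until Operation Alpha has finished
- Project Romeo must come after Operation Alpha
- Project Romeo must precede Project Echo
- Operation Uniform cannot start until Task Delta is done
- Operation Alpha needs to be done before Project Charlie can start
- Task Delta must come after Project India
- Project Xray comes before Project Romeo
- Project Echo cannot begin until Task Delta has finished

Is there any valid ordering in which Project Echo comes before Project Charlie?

Nothing in the constraints forces Project Charlie before Project Echo — there is no chain from Project Charlie to Project Echo.
So a valid ordering placing Project Echo earlier than Project Charlie exists.

Yes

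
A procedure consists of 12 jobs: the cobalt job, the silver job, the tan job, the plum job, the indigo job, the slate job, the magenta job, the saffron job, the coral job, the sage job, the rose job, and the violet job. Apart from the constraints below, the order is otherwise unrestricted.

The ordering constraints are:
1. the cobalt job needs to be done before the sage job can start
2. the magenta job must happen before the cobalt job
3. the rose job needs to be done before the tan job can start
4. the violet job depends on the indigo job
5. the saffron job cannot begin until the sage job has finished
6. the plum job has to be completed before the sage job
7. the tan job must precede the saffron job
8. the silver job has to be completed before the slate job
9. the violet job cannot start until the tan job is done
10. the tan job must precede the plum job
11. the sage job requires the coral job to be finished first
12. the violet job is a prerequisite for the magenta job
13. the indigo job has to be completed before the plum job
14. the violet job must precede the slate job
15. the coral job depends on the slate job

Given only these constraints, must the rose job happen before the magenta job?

There is a constraint chain the rose job → the tan job → the violet job → the magenta job.
That forces the rose job before the magenta job in every valid schedule.

Yes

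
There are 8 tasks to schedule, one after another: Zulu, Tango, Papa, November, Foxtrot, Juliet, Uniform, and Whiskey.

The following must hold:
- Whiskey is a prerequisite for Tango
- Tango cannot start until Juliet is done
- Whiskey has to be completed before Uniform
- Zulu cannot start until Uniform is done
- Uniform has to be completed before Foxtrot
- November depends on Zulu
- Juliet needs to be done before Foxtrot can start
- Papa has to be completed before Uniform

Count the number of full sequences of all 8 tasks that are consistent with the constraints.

136

3 tasks have no prerequisites (Papa, Juliet, Whiskey), so any of them could come first.
Systematically extending each partial ordering one task at a time and counting, there are 136 complete orderings.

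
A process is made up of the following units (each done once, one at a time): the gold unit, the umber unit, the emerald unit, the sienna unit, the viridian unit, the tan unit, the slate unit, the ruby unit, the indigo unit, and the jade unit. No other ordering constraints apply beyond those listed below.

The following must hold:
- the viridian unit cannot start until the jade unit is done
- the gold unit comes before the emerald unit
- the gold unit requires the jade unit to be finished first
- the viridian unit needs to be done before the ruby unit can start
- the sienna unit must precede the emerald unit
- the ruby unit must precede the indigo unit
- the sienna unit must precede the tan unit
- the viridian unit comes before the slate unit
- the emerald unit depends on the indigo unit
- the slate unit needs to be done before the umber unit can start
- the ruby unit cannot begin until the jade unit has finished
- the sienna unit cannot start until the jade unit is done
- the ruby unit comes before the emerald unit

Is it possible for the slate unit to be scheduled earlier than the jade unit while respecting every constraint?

There is a dependency chain the jade unit → the viridian unit → the slate unit, so the slate unit always comes after the jade unit.
Hence the slate unit can never be scheduled before the jade unit.

No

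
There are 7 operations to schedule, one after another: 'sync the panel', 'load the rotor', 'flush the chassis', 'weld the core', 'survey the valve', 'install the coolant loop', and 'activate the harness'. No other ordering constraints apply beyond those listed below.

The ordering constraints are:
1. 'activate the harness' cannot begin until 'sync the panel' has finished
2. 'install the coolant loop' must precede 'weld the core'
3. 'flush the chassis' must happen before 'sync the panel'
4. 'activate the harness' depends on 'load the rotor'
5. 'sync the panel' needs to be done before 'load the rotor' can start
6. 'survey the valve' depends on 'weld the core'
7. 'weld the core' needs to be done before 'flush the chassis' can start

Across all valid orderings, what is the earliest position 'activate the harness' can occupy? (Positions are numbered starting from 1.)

6

The operations that are forced before 'activate the harness', directly or transitively, are 'sync the panel', 'load the rotor', 'flush the chassis', 'weld the core', 'install the coolant loop'. That's 5 operations.
So at minimum 5 operations come before 'activate the harness', putting 'activate the harness' no earlier than position 6. That position is achievable by scheduling exactly those predecessors first.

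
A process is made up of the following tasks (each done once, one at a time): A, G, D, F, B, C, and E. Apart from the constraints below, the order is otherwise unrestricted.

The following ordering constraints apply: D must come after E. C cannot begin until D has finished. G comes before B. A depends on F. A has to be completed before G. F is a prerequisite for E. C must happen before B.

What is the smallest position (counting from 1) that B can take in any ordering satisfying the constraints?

7

Every task that must precede B has to come before it. Tracing all chains that end at B, those tasks are: A, G, D, F, C, E — 6 in total.
With 6 mandatory predecessors, the earliest B can sit is position 6+1 = 7, and placing just those 6 first achieves it.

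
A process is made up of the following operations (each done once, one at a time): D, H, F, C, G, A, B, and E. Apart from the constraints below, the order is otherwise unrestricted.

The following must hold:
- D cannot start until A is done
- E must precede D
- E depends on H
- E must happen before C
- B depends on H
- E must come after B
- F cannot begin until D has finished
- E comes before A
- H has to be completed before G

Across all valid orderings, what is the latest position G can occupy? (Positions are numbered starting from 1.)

G has no required successors, so nothing stops it from going last (position 8).

8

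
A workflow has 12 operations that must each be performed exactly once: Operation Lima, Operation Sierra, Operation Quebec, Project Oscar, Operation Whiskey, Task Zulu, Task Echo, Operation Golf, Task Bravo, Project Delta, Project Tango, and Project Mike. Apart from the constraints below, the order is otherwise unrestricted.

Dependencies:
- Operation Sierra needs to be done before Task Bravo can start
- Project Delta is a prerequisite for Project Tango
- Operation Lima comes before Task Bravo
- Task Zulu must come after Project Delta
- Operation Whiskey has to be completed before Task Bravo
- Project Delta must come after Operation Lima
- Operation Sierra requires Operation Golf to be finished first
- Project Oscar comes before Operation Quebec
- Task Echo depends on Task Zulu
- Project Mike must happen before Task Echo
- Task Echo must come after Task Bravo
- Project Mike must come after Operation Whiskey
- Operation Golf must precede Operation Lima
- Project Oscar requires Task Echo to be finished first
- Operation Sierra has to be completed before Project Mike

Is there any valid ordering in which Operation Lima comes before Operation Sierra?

No chain of constraints runs from Operation Sierra to Operation Lima, so Operation Sierra is not required to come first.
So a valid ordering placing Operation Lima earlier than Operation Sierra exists.

Yes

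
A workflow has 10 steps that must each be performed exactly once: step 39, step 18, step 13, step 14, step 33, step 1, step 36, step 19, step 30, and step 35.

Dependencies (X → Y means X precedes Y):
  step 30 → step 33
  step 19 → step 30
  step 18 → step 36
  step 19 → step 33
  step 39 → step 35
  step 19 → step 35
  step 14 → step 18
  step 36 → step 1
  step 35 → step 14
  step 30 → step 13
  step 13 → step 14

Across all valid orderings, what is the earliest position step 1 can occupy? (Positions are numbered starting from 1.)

Working backwards through the constraints from step 1, its full set of required predecessors is step 39, step 18, step 13, step 14, step 36, step 19, step 30, step 35 — 8 of them.
With 8 mandatory predecessors, the earliest step 1 can sit is position 8+1 = 9, and placing just those 8 first achieves it.

9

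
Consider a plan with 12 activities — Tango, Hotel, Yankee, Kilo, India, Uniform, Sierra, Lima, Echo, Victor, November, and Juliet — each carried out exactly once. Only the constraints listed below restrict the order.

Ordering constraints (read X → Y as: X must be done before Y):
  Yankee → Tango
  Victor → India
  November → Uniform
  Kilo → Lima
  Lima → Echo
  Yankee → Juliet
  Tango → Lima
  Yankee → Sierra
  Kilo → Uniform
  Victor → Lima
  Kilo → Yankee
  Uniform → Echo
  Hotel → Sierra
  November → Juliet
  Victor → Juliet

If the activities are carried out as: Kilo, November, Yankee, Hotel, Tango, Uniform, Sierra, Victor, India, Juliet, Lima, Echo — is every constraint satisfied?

Every stated constraint is respected: Kilo sits at position 1, ahead of Lima at position 11, and each of the other listed pairs likewise has the predecessor earlier in the sequence.

Yes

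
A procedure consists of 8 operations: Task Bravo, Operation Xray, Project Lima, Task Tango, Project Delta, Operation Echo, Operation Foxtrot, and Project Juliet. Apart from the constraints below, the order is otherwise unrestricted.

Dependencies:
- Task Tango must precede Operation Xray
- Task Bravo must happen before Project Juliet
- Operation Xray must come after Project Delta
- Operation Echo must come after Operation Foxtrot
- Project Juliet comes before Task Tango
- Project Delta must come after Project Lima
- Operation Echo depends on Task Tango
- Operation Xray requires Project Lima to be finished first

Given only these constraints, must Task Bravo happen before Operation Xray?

Tracing the constraints gives a chain: Task Bravo → Project Juliet → Task Tango → Operation Xray.
That forces Task Bravo before Operation Xray in every valid schedule.

Yes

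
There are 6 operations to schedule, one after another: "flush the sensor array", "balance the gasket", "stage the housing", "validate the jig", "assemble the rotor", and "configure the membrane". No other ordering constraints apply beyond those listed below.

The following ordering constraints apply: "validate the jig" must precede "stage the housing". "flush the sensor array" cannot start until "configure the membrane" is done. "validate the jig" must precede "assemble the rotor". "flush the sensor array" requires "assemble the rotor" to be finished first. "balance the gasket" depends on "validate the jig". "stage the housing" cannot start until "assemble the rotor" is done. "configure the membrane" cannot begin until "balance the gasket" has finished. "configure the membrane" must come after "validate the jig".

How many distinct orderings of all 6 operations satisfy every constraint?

9

"validate the jig" is the only operation with nothing required before it, so every ordering starts there.
Systematically extending each partial ordering one operation at a time and counting, there are 9 complete orderings.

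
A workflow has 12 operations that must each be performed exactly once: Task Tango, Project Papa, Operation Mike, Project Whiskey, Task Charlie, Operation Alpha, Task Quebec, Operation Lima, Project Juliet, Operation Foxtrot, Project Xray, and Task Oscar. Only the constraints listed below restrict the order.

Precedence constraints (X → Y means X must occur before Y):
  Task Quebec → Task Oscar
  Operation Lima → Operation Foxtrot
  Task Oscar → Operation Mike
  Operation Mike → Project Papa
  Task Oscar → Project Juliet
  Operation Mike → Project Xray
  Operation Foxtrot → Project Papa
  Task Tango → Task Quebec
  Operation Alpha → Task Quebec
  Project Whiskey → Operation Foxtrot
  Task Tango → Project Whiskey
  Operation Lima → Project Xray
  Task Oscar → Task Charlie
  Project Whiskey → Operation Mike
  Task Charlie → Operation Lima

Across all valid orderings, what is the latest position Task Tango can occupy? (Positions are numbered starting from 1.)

Following every chain forward from Task Tango, the operations that must come later are Project Papa, Operation Mike, Project Whiskey, Task Charlie, Task Quebec, Operation Lima, Project Juliet, Operation Foxtrot, Project Xray, Task Oscar — 10 of them.
So at least 10 operations follow Task Tango, putting Task Tango no later than position 2. That position is achievable by scheduling everything else first.

2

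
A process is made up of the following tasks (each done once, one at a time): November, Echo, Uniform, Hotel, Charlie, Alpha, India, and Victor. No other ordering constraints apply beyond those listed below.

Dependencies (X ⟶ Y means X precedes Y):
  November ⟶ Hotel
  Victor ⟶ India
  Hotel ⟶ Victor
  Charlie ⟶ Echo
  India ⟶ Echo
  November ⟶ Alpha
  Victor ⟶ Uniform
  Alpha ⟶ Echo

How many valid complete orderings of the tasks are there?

94

2 tasks have no prerequisites (November, Charlie), so any of them could come first.
Systematically extending each partial ordering one task at a time and counting, there are 94 complete orderings.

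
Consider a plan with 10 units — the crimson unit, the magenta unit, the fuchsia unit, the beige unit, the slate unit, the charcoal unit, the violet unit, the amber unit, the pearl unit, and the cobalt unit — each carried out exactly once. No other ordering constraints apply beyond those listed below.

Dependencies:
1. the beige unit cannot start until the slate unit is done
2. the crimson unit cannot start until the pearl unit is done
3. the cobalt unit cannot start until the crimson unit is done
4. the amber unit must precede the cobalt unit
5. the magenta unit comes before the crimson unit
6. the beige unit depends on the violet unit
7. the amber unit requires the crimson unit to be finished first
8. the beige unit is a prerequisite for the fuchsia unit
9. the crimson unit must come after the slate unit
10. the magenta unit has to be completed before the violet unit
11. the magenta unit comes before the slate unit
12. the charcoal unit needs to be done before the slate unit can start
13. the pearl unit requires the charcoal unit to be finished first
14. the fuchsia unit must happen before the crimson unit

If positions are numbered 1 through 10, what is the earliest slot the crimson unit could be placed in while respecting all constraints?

8

The units that are forced before the crimson unit, directly or transitively, are the magenta unit, the fuchsia unit, the beige unit, the slate unit, the charcoal unit, the violet unit, the pearl unit. That's 7 units.
So at minimum 7 units come before the crimson unit, putting the crimson unit no earlier than position 8. That position is achievable by scheduling exactly those predecessors first.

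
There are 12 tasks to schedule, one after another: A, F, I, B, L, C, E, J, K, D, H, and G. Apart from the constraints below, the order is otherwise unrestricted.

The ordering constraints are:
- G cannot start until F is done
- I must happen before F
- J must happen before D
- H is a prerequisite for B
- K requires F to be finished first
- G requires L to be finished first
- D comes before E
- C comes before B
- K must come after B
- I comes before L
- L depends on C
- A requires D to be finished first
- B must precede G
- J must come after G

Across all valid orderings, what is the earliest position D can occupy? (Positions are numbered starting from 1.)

Every task that must precede D has to come before it. Tracing all chains that end at D, those tasks are: F, I, B, L, C, J, H, G — 8 in total.
With 8 mandatory predecessors, the earliest D can sit is position 8+1 = 9, and placing just those 8 first achieves it.

9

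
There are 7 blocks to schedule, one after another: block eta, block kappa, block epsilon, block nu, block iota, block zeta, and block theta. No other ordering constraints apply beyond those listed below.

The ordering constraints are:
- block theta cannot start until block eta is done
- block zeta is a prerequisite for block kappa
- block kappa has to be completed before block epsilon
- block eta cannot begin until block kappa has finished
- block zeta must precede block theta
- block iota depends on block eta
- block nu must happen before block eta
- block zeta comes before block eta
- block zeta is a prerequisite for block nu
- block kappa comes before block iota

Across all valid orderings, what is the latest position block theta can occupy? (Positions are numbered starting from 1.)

Nothing depends on block theta, so it can be the final block, position 7.

7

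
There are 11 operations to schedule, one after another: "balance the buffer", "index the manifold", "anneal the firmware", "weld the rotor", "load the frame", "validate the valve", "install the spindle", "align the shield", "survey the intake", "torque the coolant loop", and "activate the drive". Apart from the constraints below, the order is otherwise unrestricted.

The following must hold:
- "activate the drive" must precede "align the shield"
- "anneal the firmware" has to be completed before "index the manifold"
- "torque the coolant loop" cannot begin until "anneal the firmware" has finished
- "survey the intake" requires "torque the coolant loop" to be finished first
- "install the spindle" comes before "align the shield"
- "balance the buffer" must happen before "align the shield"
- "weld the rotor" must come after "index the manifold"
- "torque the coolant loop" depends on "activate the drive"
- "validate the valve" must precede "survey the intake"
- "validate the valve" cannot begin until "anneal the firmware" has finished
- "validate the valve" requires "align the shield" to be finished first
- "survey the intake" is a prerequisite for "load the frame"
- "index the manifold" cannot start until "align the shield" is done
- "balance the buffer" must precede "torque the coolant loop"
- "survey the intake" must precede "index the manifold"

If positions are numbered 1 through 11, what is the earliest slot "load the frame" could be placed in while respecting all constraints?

Every operation that must precede "load the frame" has to come before it. Tracing all chains that end at "load the frame", those operations are: "balance the buffer", "anneal the firmware", "validate the valve", "install the spindle", "align the shield", "survey the intake", "torque the coolant loop", "activate the drive" — 8 in total.
With 8 mandatory predecessors, the earliest "load the frame" can sit is position 8+1 = 9, and placing just those 8 first achieves it.

9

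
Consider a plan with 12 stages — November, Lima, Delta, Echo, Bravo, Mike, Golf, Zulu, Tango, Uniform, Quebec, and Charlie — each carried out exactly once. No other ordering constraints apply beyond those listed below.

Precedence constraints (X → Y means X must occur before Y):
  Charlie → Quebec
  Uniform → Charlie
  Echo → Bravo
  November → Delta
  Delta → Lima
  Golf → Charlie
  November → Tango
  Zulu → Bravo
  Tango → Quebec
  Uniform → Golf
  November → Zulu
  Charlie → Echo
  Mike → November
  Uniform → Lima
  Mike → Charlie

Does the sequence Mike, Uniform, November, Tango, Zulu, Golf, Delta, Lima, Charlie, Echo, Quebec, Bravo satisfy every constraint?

Yes

Checking each listed constraint against this order: for instance, Mike is in position 1 and Charlie in position 9, so that constraint holds — and the remaining constraints check out the same way.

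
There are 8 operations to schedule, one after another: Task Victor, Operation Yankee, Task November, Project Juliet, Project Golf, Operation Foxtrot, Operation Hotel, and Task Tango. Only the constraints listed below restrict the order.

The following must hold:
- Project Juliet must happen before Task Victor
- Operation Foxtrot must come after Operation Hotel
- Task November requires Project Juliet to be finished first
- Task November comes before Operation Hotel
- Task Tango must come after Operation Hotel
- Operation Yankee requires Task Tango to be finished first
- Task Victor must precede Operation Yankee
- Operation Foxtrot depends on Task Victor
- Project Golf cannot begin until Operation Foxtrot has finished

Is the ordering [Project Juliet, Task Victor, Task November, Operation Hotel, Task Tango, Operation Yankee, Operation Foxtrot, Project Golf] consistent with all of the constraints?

Every stated constraint is respected: Task Victor sits at position 2, ahead of Operation Foxtrot at position 7, and each of the other listed pairs likewise has the predecessor earlier in the sequence.

Yes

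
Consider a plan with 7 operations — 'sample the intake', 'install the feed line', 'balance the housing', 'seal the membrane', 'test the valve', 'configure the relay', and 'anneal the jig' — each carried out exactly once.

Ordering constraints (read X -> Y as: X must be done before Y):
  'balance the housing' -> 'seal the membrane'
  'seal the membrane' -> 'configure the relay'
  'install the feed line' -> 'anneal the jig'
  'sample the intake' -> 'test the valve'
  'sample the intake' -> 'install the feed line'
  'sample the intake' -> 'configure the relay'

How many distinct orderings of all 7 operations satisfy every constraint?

102

The operations with no prerequisites are 'sample the intake', 'balance the housing'; any of them can be placed first.
Enumerating by repeatedly choosing an available operation (one whose prerequisites are all placed) gives 102 distinct complete orderings.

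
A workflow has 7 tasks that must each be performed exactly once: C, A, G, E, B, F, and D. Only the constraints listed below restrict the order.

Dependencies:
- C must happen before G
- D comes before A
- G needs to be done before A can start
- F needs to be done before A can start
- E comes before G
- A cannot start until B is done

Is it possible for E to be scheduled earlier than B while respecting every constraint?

Yes

Nothing in the constraints forces B before E — there is no chain from B to E.
So a valid ordering placing E earlier than B exists.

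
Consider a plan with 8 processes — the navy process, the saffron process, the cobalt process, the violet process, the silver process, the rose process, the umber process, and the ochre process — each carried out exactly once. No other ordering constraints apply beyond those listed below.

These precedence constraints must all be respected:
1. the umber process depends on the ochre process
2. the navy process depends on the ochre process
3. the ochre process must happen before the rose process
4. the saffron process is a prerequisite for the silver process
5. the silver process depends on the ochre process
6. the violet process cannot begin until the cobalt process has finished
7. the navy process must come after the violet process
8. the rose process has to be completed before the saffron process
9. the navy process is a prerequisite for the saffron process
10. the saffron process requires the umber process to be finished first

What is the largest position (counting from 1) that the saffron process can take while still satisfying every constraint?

7

The only process forced after the saffron process (directly or by a chain) is the silver process.
So at least 1 process follows the saffron process, putting the saffron process no later than position 7. That position is achievable by scheduling everything else first.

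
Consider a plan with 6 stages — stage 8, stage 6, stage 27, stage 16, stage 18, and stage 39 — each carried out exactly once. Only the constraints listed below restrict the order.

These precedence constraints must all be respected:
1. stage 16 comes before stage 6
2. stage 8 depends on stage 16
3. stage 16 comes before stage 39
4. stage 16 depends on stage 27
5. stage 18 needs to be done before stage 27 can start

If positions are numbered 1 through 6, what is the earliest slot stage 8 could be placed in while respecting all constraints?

Every stage that must precede stage 8 has to come before it. Tracing all chains that end at stage 8, those stages are: stage 27, stage 16, stage 18 — 3 in total.
With 3 mandatory predecessors, the earliest stage 8 can sit is position 3+1 = 4, and placing just those 3 first achieves it.

4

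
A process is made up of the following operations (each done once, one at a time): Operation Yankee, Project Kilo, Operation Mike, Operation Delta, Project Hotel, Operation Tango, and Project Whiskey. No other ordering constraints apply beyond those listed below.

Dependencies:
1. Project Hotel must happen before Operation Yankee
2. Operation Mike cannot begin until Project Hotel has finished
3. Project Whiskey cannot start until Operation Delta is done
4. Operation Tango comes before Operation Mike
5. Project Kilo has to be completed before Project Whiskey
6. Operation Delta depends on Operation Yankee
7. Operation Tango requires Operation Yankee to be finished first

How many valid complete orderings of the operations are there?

2 operations have no prerequisites (Project Kilo, Project Hotel), so any of them could come first.
Enumerating by repeatedly choosing an available operation (one whose prerequisites are all placed) gives 32 distinct complete orderings.

32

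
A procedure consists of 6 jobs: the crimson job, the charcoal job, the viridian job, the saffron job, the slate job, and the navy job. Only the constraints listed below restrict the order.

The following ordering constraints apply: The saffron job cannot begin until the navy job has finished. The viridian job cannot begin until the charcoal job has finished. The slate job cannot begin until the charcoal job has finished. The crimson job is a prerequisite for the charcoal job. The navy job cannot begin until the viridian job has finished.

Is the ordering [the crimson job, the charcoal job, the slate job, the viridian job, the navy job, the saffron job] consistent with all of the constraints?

Yes

Checking each listed constraint against this order: for instance, the charcoal job is in position 2 and the viridian job in position 4, so that constraint holds — and the remaining constraints check out the same way.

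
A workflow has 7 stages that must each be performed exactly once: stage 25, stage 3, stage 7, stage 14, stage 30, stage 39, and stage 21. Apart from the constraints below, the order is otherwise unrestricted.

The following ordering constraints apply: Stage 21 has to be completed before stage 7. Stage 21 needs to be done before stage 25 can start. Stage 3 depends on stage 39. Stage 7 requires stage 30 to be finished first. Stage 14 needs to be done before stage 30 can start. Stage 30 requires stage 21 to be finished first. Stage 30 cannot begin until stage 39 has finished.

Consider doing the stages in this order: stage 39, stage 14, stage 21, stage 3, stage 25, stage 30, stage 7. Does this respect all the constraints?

Yes

Checking each listed constraint against this order: for instance, stage 39 is in position 1 and stage 30 in position 6, so that constraint holds — and the remaining constraints check out the same way.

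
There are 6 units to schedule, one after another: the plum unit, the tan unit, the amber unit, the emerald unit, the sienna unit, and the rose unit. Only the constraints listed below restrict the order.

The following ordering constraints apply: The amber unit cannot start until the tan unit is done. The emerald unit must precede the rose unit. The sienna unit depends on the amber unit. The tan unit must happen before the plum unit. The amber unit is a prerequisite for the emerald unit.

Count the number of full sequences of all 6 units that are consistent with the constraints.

Only the tan unit has no prerequisites, so it must go first.
Enumerating by repeatedly choosing an available unit (one whose prerequisites are all placed) gives 15 distinct complete orderings.

15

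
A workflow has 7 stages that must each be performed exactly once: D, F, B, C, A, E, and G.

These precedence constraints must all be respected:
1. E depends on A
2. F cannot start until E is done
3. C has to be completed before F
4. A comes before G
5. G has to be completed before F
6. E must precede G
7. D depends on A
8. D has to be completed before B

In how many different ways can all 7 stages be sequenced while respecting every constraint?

The stages with no prerequisites are C, A; any of them can be placed first.
Systematically extending each partial ordering one stage at a time and counting, there are 55 complete orderings.

55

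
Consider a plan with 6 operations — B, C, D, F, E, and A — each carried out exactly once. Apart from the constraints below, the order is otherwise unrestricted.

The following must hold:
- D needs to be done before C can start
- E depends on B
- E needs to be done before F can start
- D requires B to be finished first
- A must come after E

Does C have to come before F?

Nothing in the constraints links C and F; they are unordered relative to each other.
A valid ordering placing F before C exists, so the answer is no.

No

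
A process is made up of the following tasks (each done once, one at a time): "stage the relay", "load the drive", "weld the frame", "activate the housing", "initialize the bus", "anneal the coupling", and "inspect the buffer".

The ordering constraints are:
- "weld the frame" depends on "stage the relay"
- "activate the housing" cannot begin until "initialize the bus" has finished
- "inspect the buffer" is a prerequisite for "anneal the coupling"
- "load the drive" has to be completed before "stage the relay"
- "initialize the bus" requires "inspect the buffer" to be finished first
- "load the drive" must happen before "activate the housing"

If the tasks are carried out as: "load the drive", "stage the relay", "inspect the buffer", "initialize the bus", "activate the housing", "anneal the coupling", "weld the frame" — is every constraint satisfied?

Checking each listed constraint against this order: for instance, "stage the relay" is in position 2 and "weld the frame" in position 7, so that constraint holds — and the remaining constraints check out the same way.

Yes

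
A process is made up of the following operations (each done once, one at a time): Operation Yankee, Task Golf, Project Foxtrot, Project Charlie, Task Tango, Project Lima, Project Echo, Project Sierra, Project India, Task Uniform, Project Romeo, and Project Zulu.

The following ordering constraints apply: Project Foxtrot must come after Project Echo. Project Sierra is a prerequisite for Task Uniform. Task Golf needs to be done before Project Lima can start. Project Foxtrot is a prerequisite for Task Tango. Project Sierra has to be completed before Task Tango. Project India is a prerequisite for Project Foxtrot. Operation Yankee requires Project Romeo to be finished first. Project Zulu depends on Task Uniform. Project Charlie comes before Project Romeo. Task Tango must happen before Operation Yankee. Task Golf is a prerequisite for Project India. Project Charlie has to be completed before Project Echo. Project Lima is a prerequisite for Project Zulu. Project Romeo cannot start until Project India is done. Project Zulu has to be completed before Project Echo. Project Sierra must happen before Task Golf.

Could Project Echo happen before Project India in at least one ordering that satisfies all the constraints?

Yes

Nothing in the constraints forces Project India before Project Echo — there is no chain from Project India to Project Echo.
That means at least one valid schedule has Project Echo before Project India.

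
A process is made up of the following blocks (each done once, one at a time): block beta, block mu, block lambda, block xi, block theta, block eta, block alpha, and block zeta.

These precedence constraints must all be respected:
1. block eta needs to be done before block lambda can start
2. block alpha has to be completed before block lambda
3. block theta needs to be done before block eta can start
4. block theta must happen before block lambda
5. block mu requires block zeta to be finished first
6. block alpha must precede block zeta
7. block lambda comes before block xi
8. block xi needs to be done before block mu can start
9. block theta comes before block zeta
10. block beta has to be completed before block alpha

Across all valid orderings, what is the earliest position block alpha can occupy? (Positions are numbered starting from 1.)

Working backwards through the constraints from block alpha, its only required predecessor is block beta.
So at minimum 1 block comes before block alpha, putting block alpha no earlier than position 2. That position is achievable by scheduling exactly that predecessor first.

2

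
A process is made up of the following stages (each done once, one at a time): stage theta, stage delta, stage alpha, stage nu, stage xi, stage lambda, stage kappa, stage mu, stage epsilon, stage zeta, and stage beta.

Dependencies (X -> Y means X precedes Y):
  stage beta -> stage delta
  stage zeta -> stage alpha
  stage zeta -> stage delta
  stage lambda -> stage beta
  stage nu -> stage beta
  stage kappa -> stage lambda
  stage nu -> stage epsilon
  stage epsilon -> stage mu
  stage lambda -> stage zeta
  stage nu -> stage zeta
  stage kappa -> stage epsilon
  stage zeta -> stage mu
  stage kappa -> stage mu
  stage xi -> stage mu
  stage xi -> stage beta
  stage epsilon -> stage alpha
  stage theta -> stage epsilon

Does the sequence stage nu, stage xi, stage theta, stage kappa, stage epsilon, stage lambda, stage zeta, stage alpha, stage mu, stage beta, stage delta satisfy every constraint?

Every stated constraint is respected: stage nu sits at position 1, ahead of stage beta at position 10, and each of the other listed pairs likewise has the predecessor earlier in the sequence.

Yes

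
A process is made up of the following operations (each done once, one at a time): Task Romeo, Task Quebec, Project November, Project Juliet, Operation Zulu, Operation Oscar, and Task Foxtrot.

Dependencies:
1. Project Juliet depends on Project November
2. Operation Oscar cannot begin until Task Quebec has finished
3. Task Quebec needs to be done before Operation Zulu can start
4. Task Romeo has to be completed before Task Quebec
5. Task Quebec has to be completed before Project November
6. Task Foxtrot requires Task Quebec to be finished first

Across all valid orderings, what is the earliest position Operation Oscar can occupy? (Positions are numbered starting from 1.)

3

Working backwards through the constraints from Operation Oscar, its full set of required predecessors is Task Romeo, Task Quebec — 2 of them.
So at minimum 2 operations come before Operation Oscar, putting Operation Oscar no earlier than position 3. That position is achievable by scheduling exactly those predecessors first.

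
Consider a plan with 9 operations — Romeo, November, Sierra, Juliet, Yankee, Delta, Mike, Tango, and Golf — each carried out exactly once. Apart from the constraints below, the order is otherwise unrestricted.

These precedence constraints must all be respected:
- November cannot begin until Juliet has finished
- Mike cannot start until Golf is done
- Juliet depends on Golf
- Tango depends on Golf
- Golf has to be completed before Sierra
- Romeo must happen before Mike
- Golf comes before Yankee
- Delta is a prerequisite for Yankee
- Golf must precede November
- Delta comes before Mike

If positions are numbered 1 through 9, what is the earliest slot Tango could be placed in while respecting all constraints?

Working backwards through the constraints from Tango, its only required predecessor is Golf.
So at minimum 1 operation comes before Tango, putting Tango no earlier than position 2. That position is achievable by scheduling exactly that predecessor first.

2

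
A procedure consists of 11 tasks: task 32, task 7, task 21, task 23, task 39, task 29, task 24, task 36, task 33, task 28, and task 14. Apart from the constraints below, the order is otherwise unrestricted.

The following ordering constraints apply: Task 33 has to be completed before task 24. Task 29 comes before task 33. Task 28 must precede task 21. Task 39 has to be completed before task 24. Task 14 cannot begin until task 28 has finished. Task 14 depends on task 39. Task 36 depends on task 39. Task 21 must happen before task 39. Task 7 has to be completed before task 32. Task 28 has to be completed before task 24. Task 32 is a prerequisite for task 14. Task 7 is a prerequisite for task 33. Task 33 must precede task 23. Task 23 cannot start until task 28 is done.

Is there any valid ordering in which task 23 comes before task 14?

Nothing in the constraints forces task 14 before task 23 — there is no chain from task 14 to task 23.
So a valid ordering placing task 23 earlier than task 14 exists.

Yes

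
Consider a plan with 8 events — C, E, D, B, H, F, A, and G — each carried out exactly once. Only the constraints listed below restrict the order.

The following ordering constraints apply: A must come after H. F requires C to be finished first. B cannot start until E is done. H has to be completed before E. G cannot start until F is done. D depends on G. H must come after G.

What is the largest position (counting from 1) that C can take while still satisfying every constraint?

Following every chain forward from C, the events that must come later are E, D, B, H, F, A, G — 7 of them.
So at least 7 events follow C, putting C no later than position 1. That position is achievable by scheduling everything else first.

1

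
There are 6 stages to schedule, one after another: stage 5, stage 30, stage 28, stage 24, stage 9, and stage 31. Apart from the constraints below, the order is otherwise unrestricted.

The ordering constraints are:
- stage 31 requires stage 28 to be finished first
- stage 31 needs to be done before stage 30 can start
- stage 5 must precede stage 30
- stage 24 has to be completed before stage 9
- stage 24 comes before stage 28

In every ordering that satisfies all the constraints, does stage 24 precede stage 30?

Tracing the constraints gives a chain: stage 24 → stage 28 → stage 31 → stage 30.
Hence stage 24 necessarily comes before stage 30.

Yes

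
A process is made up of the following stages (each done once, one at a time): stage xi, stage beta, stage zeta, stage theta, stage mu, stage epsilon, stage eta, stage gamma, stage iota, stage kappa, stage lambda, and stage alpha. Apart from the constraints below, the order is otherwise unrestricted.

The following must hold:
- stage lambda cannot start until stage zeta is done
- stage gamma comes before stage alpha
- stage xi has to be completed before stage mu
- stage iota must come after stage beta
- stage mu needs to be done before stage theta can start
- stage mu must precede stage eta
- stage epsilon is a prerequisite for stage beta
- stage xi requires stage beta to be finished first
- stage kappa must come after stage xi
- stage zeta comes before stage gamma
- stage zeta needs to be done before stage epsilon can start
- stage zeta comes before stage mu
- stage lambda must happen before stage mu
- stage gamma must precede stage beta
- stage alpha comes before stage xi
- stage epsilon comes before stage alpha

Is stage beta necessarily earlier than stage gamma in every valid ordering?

No

In fact the dependencies run the other way: stage gamma → stage beta.
So stage beta does not have to come before stage gamma — it cannot.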